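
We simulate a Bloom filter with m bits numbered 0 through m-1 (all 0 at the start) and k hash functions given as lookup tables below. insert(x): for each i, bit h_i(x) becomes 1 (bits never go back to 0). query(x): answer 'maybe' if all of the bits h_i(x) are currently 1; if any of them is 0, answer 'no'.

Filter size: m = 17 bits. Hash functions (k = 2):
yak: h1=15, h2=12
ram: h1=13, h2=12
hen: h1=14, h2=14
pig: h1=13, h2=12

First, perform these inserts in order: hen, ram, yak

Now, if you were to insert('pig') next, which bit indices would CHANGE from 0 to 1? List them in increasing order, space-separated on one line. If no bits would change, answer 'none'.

Answer: none

Derivation:
Start: bits=00000000000000000
After insert 'hen': sets bits 14 -> bits=00000000000000100
After insert 'ram': sets bits 12 13 -> bits=00000000000011100
After insert 'yak': sets bits 12 15 -> bits=00000000000011110
insert 'pig' would touch bits 12 13; currently bit12=1, bit13=1
Bits that are 0 among those (would change 0->1): none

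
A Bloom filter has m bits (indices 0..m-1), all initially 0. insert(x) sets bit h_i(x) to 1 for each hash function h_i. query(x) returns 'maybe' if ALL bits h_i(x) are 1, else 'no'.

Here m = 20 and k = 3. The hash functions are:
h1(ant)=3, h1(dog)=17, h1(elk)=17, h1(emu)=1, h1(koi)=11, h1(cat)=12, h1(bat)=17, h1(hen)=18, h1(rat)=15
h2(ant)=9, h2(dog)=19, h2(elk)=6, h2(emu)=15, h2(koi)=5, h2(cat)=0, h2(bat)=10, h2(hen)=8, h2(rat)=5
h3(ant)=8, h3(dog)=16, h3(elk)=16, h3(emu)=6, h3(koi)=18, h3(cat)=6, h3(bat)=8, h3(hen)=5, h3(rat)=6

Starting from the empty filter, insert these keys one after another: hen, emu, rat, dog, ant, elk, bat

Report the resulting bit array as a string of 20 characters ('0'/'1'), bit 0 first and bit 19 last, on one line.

Answer: 01010110111000011111

Derivation:
Start: bits=00000000000000000000
After insert 'hen': sets bits 5 8 18 -> bits=00000100100000000010
After insert 'emu': sets bits 1 6 15 -> bits=01000110100000010010
After insert 'rat': sets bits 5 6 15 -> bits=01000110100000010010
After insert 'dog': sets bits 16 17 19 -> bits=01000110100000011111
After insert 'ant': sets bits 3 8 9 -> bits=01010110110000011111
After insert 'elk': sets bits 6 16 17 -> bits=01010110110000011111
After insert 'bat': sets bits 8 10 17 -> bits=01010110111000011111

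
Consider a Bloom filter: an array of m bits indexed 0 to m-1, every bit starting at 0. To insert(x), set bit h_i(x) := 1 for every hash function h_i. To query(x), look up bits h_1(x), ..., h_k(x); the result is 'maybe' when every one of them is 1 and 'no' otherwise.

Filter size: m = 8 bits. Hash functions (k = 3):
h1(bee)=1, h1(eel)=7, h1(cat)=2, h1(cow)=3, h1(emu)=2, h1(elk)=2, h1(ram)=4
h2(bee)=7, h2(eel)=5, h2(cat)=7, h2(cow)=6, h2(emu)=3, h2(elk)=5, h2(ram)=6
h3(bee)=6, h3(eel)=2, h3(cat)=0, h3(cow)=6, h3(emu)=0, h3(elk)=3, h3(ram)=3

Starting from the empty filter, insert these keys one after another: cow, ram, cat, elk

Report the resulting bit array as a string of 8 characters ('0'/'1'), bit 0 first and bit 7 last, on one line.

Answer: 10111111

Derivation:
Start: bits=00000000
After insert 'cow': sets bits 3 6 -> bits=00010010
After insert 'ram': sets bits 3 4 6 -> bits=00011010
After insert 'cat': sets bits 0 2 7 -> bits=10111011
After insert 'elk': sets bits 2 3 5 -> bits=10111111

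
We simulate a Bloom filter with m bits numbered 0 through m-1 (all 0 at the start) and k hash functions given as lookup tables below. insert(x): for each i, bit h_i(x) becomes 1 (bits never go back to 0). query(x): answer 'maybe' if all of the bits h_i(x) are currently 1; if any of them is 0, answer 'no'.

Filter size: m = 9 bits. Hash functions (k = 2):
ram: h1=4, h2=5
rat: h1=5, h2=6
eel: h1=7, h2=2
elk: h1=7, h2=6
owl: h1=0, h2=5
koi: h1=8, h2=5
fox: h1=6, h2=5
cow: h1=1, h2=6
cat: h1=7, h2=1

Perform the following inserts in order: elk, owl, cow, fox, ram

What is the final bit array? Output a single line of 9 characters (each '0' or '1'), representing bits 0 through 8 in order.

Answer: 110011110

Derivation:
Start: bits=000000000
After insert 'elk': sets bits 6 7 -> bits=000000110
After insert 'owl': sets bits 0 5 -> bits=100001110
After insert 'cow': sets bits 1 6 -> bits=110001110
After insert 'fox': sets bits 5 6 -> bits=110001110
After insert 'ram': sets bits 4 5 -> bits=110011110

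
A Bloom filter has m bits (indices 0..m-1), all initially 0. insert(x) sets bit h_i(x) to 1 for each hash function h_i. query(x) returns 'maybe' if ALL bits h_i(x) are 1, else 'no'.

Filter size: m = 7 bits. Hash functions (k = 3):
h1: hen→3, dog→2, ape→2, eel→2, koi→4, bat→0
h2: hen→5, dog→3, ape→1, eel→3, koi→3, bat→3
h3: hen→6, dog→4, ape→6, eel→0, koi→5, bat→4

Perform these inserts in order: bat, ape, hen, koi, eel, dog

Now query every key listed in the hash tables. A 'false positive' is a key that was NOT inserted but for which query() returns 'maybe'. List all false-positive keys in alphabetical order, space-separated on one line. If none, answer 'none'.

Start: bits=0000000
After insert 'bat': sets bits 0 3 4 -> bits=1001100
After insert 'ape': sets bits 1 2 6 -> bits=1111101
After insert 'hen': sets bits 3 5 6 -> bits=1111111
After insert 'koi': sets bits 3 4 5 -> bits=1111111
After insert 'eel': sets bits 0 2 3 -> bits=1111111
After insert 'dog': sets bits 2 3 4 -> bits=1111111
Not inserted: (none) — query each against bits=1111111:
False positives (alphabetical): none

Answer: none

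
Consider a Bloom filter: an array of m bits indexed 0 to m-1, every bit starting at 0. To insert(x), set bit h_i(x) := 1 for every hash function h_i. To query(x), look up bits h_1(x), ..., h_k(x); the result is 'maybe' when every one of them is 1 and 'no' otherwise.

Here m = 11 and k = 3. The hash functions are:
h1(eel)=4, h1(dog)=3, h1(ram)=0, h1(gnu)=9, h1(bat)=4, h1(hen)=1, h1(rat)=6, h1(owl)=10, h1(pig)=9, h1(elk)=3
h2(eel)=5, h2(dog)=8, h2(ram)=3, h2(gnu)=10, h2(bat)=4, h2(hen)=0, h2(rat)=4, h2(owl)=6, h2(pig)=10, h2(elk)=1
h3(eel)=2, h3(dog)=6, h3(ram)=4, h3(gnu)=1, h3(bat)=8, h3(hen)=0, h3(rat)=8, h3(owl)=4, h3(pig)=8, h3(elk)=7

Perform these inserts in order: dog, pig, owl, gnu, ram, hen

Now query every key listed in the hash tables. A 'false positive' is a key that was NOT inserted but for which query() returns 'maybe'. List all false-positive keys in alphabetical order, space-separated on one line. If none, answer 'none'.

Answer: bat rat

Derivation:
Start: bits=00000000000
After insert 'dog': sets bits 3 6 8 -> bits=00010010100
After insert 'pig': sets bits 8 9 10 -> bits=00010010111
After insert 'owl': sets bits 4 6 10 -> bits=00011010111
After insert 'gnu': sets bits 1 9 10 -> bits=01011010111
After insert 'ram': sets bits 0 3 4 -> bits=11011010111
After insert 'hen': sets bits 0 1 -> bits=11011010111
Not inserted: bat eel elk rat — query each against bits=11011010111:
query bat: checks bit4=1, bit8=1 (all 1) -> maybe => FALSE POSITIVE
query eel: checks bit2=0, bit4=1, bit5=0 (has a 0) -> no => not a false positive
query elk: checks bit1=1, bit3=1, bit7=0 (has a 0) -> no => not a false positive
query rat: checks bit4=1, bit6=1, bit8=1 (all 1) -> maybe => FALSE POSITIVE
False positives (alphabetical): bat rat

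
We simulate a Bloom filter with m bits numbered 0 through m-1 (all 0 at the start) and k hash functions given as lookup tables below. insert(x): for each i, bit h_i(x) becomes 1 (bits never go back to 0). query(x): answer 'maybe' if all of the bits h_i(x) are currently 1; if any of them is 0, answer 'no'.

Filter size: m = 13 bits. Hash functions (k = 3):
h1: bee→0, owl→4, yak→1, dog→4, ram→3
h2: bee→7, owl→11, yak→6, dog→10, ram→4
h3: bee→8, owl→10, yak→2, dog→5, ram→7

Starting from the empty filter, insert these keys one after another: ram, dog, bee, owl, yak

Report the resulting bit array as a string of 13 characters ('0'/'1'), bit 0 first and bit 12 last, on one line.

Start: bits=0000000000000
After insert 'ram': sets bits 3 4 7 -> bits=0001100100000
After insert 'dog': sets bits 4 5 10 -> bits=0001110100100
After insert 'bee': sets bits 0 7 8 -> bits=1001110110100
After insert 'owl': sets bits 4 10 11 -> bits=1001110110110
After insert 'yak': sets bits 1 2 6 -> bits=1111111110110

Answer: 1111111110110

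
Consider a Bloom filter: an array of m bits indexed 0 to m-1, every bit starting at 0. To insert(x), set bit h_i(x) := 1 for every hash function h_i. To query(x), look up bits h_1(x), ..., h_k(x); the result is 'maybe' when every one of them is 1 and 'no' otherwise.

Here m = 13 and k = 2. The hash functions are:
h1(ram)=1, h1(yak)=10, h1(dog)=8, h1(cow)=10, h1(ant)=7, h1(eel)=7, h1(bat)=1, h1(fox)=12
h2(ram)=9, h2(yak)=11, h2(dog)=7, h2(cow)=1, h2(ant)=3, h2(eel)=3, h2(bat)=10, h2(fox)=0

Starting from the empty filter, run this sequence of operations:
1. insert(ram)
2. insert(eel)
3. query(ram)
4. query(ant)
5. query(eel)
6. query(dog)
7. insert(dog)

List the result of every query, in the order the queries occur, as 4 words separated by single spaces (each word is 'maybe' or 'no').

Start: bits=0000000000000
Op 1: insert ram -> sets bits 1 9 -> bits=0100000001000
Op 2: insert eel -> sets bits 3 7 -> bits=0101000101000
Op 3: query ram -> checks bit1=1, bit9=1 (all 1) -> maybe
Op 4: query ant -> checks bit3=1, bit7=1 (all 1) -> maybe
Op 5: query eel -> checks bit3=1, bit7=1 (all 1) -> maybe
Op 6: query dog -> checks bit7=1, bit8=0 (has a 0) -> no
Op 7: insert dog -> sets bits 7 8 -> bits=0101000111000
Query results in order: maybe maybe maybe no

Answer: maybe maybe maybe no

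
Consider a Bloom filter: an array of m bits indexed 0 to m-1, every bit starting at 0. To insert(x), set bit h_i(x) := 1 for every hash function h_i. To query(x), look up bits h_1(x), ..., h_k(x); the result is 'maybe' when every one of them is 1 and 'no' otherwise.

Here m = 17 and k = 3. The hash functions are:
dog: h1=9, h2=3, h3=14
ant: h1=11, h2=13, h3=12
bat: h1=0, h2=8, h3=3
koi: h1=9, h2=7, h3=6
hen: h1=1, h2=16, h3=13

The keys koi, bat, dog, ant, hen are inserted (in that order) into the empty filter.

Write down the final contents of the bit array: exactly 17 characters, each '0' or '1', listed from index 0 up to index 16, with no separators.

Start: bits=00000000000000000
After insert 'koi': sets bits 6 7 9 -> bits=00000011010000000
After insert 'bat': sets bits 0 3 8 -> bits=10010011110000000
After insert 'dog': sets bits 3 9 14 -> bits=10010011110000100
After insert 'ant': sets bits 11 12 13 -> bits=10010011110111100
After insert 'hen': sets bits 1 13 16 -> bits=11010011110111101

Answer: 11010011110111101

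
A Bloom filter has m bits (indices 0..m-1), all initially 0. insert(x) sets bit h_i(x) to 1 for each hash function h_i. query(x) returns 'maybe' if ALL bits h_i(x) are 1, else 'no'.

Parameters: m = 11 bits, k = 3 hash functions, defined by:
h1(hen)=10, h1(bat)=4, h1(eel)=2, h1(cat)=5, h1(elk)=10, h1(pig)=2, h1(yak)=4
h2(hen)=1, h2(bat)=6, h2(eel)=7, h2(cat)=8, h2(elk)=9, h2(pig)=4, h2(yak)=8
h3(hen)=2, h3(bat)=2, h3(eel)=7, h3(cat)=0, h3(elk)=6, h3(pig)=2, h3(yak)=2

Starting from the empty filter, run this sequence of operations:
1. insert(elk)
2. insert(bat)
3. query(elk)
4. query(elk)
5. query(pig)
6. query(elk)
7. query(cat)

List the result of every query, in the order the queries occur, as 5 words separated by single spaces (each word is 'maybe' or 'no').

Start: bits=00000000000
Op 1: insert elk -> sets bits 6 9 10 -> bits=00000010011
Op 2: insert bat -> sets bits 2 4 6 -> bits=00101010011
Op 3: query elk -> checks bit6=1, bit9=1, bit10=1 (all 1) -> maybe
Op 4: query elk -> checks bit6=1, bit9=1, bit10=1 (all 1) -> maybe
Op 5: query pig -> checks bit2=1, bit4=1 (all 1) -> maybe
Op 6: query elk -> checks bit6=1, bit9=1, bit10=1 (all 1) -> maybe
Op 7: query cat -> checks bit0=0, bit5=0, bit8=0 (has a 0) -> no
Query results in order: maybe maybe maybe maybe no

Answer: maybe maybe maybe maybe no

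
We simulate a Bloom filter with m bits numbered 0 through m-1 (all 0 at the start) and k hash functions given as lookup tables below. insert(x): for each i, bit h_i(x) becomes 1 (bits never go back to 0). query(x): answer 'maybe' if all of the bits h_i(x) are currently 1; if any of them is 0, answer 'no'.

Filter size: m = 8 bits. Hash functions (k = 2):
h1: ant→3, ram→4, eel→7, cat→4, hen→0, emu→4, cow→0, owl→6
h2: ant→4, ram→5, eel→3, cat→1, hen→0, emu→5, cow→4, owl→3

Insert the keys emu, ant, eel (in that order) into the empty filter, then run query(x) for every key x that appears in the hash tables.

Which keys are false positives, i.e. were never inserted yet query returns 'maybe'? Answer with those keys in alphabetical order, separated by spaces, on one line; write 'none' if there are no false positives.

Answer: ram

Derivation:
Start: bits=00000000
After insert 'emu': sets bits 4 5 -> bits=00001100
After insert 'ant': sets bits 3 4 -> bits=00011100
After insert 'eel': sets bits 3 7 -> bits=00011101
Not inserted: cat cow hen owl ram — query each against bits=00011101:
query cat: checks bit1=0, bit4=1 (has a 0) -> no => not a false positive
query cow: checks bit0=0, bit4=1 (has a 0) -> no => not a false positive
query hen: checks bit0=0 (has a 0) -> no => not a false positive
query owl: checks bit3=1, bit6=0 (has a 0) -> no => not a false positive
query ram: checks bit4=1, bit5=1 (all 1) -> maybe => FALSE POSITIVE
False positives (alphabetical): ram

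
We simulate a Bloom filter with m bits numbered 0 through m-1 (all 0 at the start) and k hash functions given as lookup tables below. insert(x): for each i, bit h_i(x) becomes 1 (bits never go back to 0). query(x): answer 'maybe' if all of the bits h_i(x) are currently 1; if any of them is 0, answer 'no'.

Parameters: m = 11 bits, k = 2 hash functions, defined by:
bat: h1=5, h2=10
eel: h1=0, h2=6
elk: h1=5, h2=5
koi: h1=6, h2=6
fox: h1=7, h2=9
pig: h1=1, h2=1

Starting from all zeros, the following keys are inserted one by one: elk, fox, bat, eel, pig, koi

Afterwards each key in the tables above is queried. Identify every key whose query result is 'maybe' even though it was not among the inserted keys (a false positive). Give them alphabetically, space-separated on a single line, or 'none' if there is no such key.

Start: bits=00000000000
After insert 'elk': sets bits 5 -> bits=00000100000
After insert 'fox': sets bits 7 9 -> bits=00000101010
After insert 'bat': sets bits 5 10 -> bits=00000101011
After insert 'eel': sets bits 0 6 -> bits=10000111011
After insert 'pig': sets bits 1 -> bits=11000111011
After insert 'koi': sets bits 6 -> bits=11000111011
Not inserted: (none) — query each against bits=11000111011:
False positives (alphabetical): none

Answer: none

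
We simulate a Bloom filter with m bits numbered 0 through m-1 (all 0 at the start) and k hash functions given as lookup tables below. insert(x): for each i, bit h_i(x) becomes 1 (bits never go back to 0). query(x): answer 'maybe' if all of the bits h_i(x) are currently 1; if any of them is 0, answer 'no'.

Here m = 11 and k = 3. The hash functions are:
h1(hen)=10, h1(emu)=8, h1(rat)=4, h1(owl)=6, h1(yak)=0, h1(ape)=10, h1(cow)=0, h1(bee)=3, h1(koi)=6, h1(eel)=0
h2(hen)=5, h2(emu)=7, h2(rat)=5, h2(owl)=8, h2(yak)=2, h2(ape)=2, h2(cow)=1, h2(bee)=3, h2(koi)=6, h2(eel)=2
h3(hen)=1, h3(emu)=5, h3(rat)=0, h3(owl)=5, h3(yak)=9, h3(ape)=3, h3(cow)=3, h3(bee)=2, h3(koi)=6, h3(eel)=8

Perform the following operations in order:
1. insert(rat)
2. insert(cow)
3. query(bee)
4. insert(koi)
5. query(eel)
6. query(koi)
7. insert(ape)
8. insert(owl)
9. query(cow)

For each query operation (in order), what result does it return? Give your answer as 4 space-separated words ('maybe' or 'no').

Answer: no no maybe maybe

Derivation:
Start: bits=00000000000
Op 1: insert rat -> sets bits 0 4 5 -> bits=10001100000
Op 2: insert cow -> sets bits 0 1 3 -> bits=11011100000
Op 3: query bee -> checks bit2=0, bit3=1 (has a 0) -> no
Op 4: insert koi -> sets bits 6 -> bits=11011110000
Op 5: query eel -> checks bit0=1, bit2=0, bit8=0 (has a 0) -> no
Op 6: query koi -> checks bit6=1 (all 1) -> maybe
Op 7: insert ape -> sets bits 2 3 10 -> bits=11111110001
Op 8: insert owl -> sets bits 5 6 8 -> bits=11111110101
Op 9: query cow -> checks bit0=1, bit1=1, bit3=1 (all 1) -> maybe
Query results in order: no no maybe maybe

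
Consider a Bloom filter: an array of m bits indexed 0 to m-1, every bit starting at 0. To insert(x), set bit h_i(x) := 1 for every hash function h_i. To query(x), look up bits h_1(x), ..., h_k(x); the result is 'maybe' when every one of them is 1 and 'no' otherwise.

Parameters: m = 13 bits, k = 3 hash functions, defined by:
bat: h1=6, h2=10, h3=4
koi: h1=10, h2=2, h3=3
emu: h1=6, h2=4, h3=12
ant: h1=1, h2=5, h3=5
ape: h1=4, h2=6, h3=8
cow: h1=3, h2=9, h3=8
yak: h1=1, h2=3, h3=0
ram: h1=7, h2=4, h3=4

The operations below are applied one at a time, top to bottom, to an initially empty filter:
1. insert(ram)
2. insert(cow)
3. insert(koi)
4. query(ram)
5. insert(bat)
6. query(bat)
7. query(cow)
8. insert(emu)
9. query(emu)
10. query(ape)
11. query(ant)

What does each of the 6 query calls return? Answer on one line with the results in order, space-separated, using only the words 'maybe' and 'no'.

Start: bits=0000000000000
Op 1: insert ram -> sets bits 4 7 -> bits=0000100100000
Op 2: insert cow -> sets bits 3 8 9 -> bits=0001100111000
Op 3: insert koi -> sets bits 2 3 10 -> bits=0011100111100
Op 4: query ram -> checks bit4=1, bit7=1 (all 1) -> maybe
Op 5: insert bat -> sets bits 4 6 10 -> bits=0011101111100
Op 6: query bat -> checks bit4=1, bit6=1, bit10=1 (all 1) -> maybe
Op 7: query cow -> checks bit3=1, bit8=1, bit9=1 (all 1) -> maybe
Op 8: insert emu -> sets bits 4 6 12 -> bits=0011101111101
Op 9: query emu -> checks bit4=1, bit6=1, bit12=1 (all 1) -> maybe
Op 10: query ape -> checks bit4=1, bit6=1, bit8=1 (all 1) -> maybe
Op 11: query ant -> checks bit1=0, bit5=0 (has a 0) -> no
Query results in order: maybe maybe maybe maybe maybe no

Answer: maybe maybe maybe maybe maybe no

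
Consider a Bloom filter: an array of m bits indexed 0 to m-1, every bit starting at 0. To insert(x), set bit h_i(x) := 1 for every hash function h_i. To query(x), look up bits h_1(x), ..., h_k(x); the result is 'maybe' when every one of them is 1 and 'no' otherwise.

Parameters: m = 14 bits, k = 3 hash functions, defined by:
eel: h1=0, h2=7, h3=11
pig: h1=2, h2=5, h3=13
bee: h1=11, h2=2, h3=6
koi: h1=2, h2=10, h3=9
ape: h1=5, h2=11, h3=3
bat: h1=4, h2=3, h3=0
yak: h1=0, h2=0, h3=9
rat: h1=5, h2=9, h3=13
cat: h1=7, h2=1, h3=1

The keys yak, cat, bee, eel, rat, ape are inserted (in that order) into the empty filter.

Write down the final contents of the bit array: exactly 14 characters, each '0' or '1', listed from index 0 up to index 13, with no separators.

Start: bits=00000000000000
After insert 'yak': sets bits 0 9 -> bits=10000000010000
After insert 'cat': sets bits 1 7 -> bits=11000001010000
After insert 'bee': sets bits 2 6 11 -> bits=11100011010100
After insert 'eel': sets bits 0 7 11 -> bits=11100011010100
After insert 'rat': sets bits 5 9 13 -> bits=11100111010101
After insert 'ape': sets bits 3 5 11 -> bits=11110111010101

Answer: 11110111010101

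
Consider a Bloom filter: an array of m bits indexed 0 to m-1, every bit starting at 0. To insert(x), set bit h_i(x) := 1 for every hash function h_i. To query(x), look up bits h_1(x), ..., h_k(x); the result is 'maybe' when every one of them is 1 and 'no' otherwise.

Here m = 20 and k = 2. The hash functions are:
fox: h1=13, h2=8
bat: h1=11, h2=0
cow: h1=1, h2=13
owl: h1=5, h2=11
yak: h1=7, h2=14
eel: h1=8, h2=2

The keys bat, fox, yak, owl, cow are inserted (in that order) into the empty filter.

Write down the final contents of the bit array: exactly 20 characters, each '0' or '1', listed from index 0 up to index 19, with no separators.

Start: bits=00000000000000000000
After insert 'bat': sets bits 0 11 -> bits=10000000000100000000
After insert 'fox': sets bits 8 13 -> bits=10000000100101000000
After insert 'yak': sets bits 7 14 -> bits=10000001100101100000
After insert 'owl': sets bits 5 11 -> bits=10000101100101100000
After insert 'cow': sets bits 1 13 -> bits=11000101100101100000

Answer: 11000101100101100000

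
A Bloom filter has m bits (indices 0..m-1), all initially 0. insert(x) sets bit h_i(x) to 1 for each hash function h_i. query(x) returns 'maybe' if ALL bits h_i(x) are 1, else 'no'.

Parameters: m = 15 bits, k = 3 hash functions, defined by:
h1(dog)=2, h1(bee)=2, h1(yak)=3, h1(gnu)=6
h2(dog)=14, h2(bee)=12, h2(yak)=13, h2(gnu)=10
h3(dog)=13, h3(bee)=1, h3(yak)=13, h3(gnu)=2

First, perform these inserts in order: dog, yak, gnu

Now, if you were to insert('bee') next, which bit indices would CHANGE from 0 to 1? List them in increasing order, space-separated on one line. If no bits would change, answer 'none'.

Start: bits=000000000000000
After insert 'dog': sets bits 2 13 14 -> bits=001000000000011
After insert 'yak': sets bits 3 13 -> bits=001100000000011
After insert 'gnu': sets bits 2 6 10 -> bits=001100100010011
insert 'bee' would touch bits 1 2 12; currently bit1=0, bit2=1, bit12=0
Bits that are 0 among those (would change 0->1): 1 12

Answer: 1 12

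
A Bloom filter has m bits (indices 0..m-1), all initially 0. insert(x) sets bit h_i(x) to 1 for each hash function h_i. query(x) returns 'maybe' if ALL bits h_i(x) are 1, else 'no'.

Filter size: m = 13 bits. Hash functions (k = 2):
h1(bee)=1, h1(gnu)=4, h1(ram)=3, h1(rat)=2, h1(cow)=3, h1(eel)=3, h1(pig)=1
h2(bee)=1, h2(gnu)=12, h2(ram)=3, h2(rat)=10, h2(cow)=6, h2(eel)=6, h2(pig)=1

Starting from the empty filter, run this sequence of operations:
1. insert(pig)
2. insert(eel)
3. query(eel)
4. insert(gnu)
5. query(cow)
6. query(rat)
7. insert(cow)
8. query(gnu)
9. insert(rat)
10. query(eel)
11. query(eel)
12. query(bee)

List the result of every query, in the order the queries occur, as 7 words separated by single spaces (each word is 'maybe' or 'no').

Start: bits=0000000000000
Op 1: insert pig -> sets bits 1 -> bits=0100000000000
Op 2: insert eel -> sets bits 3 6 -> bits=0101001000000
Op 3: query eel -> checks bit3=1, bit6=1 (all 1) -> maybe
Op 4: insert gnu -> sets bits 4 12 -> bits=0101101000001
Op 5: query cow -> checks bit3=1, bit6=1 (all 1) -> maybe
Op 6: query rat -> checks bit2=0, bit10=0 (has a 0) -> no
Op 7: insert cow -> sets bits 3 6 -> bits=0101101000001
Op 8: query gnu -> checks bit4=1, bit12=1 (all 1) -> maybe
Op 9: insert rat -> sets bits 2 10 -> bits=0111101000101
Op 10: query eel -> checks bit3=1, bit6=1 (all 1) -> maybe
Op 11: query eel -> checks bit3=1, bit6=1 (all 1) -> maybe
Op 12: query bee -> checks bit1=1 (all 1) -> maybe
Query results in order: maybe maybe no maybe maybe maybe maybe

Answer: maybe maybe no maybe maybe maybe maybe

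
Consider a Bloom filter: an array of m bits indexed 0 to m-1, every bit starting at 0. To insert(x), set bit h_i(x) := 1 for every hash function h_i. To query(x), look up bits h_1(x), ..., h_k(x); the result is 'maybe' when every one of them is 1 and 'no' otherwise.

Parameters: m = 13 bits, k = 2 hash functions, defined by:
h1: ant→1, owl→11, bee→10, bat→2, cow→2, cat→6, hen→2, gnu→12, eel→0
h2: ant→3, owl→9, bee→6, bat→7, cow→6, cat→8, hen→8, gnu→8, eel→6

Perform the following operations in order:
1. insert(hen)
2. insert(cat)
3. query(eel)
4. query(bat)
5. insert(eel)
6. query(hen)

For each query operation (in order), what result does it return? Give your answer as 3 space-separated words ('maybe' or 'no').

Answer: no no maybe

Derivation:
Start: bits=0000000000000
Op 1: insert hen -> sets bits 2 8 -> bits=0010000010000
Op 2: insert cat -> sets bits 6 8 -> bits=0010001010000
Op 3: query eel -> checks bit0=0, bit6=1 (has a 0) -> no
Op 4: query bat -> checks bit2=1, bit7=0 (has a 0) -> no
Op 5: insert eel -> sets bits 0 6 -> bits=1010001010000
Op 6: query hen -> checks bit2=1, bit8=1 (all 1) -> maybe
Query results in order: no no maybe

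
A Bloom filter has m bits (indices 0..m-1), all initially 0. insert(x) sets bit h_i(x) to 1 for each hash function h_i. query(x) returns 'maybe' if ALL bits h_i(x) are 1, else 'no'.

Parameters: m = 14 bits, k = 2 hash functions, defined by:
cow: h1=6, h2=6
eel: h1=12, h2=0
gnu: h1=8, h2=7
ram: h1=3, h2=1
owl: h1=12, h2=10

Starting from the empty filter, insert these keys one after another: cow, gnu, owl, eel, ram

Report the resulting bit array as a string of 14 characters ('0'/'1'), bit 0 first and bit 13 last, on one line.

Start: bits=00000000000000
After insert 'cow': sets bits 6 -> bits=00000010000000
After insert 'gnu': sets bits 7 8 -> bits=00000011100000
After insert 'owl': sets bits 10 12 -> bits=00000011101010
After insert 'eel': sets bits 0 12 -> bits=10000011101010
After insert 'ram': sets bits 1 3 -> bits=11010011101010

Answer: 11010011101010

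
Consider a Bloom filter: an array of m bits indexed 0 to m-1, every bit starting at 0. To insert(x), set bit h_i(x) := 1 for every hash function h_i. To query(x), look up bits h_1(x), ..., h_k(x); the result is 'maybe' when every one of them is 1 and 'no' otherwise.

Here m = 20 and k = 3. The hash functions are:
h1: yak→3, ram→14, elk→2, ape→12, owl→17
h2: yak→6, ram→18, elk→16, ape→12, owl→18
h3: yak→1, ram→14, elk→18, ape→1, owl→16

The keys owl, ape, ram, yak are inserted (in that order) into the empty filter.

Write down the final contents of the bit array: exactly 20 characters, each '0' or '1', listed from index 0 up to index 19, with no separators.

Start: bits=00000000000000000000
After insert 'owl': sets bits 16 17 18 -> bits=00000000000000001110
After insert 'ape': sets bits 1 12 -> bits=01000000000010001110
After insert 'ram': sets bits 14 18 -> bits=01000000000010101110
After insert 'yak': sets bits 1 3 6 -> bits=01010010000010101110

Answer: 01010010000010101110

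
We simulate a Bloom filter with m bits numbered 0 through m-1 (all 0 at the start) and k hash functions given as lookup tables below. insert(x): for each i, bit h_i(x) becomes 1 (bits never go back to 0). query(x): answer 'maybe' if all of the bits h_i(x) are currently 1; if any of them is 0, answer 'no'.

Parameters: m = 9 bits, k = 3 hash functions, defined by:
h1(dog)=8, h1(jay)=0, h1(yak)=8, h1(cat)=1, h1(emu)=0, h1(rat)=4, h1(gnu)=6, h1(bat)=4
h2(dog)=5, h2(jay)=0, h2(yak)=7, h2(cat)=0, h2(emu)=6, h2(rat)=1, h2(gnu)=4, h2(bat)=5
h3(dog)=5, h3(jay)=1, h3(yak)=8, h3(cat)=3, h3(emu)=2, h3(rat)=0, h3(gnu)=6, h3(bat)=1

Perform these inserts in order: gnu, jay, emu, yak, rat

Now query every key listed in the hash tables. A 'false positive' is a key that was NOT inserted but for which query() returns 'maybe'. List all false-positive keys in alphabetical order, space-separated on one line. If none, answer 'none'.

Answer: none

Derivation:
Start: bits=000000000
After insert 'gnu': sets bits 4 6 -> bits=000010100
After insert 'jay': sets bits 0 1 -> bits=110010100
After insert 'emu': sets bits 0 2 6 -> bits=111010100
After insert 'yak': sets bits 7 8 -> bits=111010111
After insert 'rat': sets bits 0 1 4 -> bits=111010111
Not inserted: bat cat dog — query each against bits=111010111:
query bat: checks bit1=1, bit4=1, bit5=0 (has a 0) -> no => not a false positive
query cat: checks bit0=1, bit1=1, bit3=0 (has a 0) -> no => not a false positive
query dog: checks bit5=0, bit8=1 (has a 0) -> no => not a false positive
False positives (alphabetical): none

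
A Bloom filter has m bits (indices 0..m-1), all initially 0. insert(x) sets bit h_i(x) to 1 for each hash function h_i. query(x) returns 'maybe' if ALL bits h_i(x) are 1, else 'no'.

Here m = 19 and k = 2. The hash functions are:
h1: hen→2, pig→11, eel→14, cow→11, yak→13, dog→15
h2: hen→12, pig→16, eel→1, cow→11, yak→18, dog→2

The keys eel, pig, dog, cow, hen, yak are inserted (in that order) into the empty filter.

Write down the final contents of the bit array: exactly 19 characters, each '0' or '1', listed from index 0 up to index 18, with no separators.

Answer: 0110000000011111101

Derivation:
Start: bits=0000000000000000000
After insert 'eel': sets bits 1 14 -> bits=0100000000000010000
After insert 'pig': sets bits 11 16 -> bits=0100000000010010100
After insert 'dog': sets bits 2 15 -> bits=0110000000010011100
After insert 'cow': sets bits 11 -> bits=0110000000010011100
After insert 'hen': sets bits 2 12 -> bits=0110000000011011100
After insert 'yak': sets bits 13 18 -> bits=0110000000011111101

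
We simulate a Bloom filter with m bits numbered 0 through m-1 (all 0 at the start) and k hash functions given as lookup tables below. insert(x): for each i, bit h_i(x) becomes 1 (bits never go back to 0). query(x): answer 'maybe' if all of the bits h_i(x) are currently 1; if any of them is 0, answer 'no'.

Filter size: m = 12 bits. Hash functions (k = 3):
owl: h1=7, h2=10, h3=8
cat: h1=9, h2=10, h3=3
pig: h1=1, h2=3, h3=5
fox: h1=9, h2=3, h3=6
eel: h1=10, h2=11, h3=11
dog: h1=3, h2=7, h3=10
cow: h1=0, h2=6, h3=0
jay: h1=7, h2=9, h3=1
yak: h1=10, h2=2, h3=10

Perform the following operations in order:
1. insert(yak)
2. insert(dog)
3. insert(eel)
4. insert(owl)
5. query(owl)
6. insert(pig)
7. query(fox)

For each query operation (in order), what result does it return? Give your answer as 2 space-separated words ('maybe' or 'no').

Start: bits=000000000000
Op 1: insert yak -> sets bits 2 10 -> bits=001000000010
Op 2: insert dog -> sets bits 3 7 10 -> bits=001100010010
Op 3: insert eel -> sets bits 10 11 -> bits=001100010011
Op 4: insert owl -> sets bits 7 8 10 -> bits=001100011011
Op 5: query owl -> checks bit7=1, bit8=1, bit10=1 (all 1) -> maybe
Op 6: insert pig -> sets bits 1 3 5 -> bits=011101011011
Op 7: query fox -> checks bit3=1, bit6=0, bit9=0 (has a 0) -> no
Query results in order: maybe no

Answer: maybe no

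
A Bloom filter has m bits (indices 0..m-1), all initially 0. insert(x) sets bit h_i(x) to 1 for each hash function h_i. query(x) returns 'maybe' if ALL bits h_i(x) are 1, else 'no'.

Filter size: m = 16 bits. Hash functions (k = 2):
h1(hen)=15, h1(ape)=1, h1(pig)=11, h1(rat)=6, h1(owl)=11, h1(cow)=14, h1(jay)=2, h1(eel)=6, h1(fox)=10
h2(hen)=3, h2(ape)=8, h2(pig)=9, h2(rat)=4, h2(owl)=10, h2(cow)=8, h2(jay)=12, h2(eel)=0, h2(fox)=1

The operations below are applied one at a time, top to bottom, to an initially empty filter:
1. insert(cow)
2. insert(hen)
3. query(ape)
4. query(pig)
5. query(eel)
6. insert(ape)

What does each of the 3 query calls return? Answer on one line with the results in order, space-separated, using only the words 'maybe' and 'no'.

Start: bits=0000000000000000
Op 1: insert cow -> sets bits 8 14 -> bits=0000000010000010
Op 2: insert hen -> sets bits 3 15 -> bits=0001000010000011
Op 3: query ape -> checks bit1=0, bit8=1 (has a 0) -> no
Op 4: query pig -> checks bit9=0, bit11=0 (has a 0) -> no
Op 5: query eel -> checks bit0=0, bit6=0 (has a 0) -> no
Op 6: insert ape -> sets bits 1 8 -> bits=0101000010000011
Query results in order: no no no

Answer: no no no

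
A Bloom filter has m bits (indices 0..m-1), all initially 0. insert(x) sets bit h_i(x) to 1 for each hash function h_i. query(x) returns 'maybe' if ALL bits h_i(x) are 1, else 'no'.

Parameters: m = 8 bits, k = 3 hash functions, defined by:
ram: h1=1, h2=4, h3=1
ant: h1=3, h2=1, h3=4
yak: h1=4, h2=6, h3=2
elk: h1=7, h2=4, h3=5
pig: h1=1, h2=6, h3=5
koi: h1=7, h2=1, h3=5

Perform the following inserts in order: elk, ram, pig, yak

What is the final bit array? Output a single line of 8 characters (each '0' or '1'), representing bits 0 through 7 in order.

Answer: 01101111

Derivation:
Start: bits=00000000
After insert 'elk': sets bits 4 5 7 -> bits=00001101
After insert 'ram': sets bits 1 4 -> bits=01001101
After insert 'pig': sets bits 1 5 6 -> bits=01001111
After insert 'yak': sets bits 2 4 6 -> bits=01101111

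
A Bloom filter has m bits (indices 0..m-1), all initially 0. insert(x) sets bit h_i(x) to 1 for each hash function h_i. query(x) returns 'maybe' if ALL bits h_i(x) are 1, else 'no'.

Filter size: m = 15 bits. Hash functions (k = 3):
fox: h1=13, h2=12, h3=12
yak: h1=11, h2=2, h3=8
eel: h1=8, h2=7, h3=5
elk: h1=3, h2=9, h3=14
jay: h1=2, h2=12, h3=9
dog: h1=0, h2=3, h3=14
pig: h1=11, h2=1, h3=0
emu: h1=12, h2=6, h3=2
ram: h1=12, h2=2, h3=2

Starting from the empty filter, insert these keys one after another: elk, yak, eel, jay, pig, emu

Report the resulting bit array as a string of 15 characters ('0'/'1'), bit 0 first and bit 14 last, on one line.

Start: bits=000000000000000
After insert 'elk': sets bits 3 9 14 -> bits=000100000100001
After insert 'yak': sets bits 2 8 11 -> bits=001100001101001
After insert 'eel': sets bits 5 7 8 -> bits=001101011101001
After insert 'jay': sets bits 2 9 12 -> bits=001101011101101
After insert 'pig': sets bits 0 1 11 -> bits=111101011101101
After insert 'emu': sets bits 2 6 12 -> bits=111101111101101

Answer: 111101111101101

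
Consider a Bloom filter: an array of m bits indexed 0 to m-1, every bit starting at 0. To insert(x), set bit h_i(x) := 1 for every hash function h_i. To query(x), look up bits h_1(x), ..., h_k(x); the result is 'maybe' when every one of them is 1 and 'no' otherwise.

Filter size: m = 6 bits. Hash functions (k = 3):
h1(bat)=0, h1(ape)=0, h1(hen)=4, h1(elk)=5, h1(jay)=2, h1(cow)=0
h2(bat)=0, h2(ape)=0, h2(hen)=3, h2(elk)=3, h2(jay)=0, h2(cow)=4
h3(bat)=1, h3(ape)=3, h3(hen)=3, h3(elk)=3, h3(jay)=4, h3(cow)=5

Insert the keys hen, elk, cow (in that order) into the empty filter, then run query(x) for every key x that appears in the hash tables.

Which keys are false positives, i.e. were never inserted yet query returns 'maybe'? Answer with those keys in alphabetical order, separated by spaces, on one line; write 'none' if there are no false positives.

Start: bits=000000
After insert 'hen': sets bits 3 4 -> bits=000110
After insert 'elk': sets bits 3 5 -> bits=000111
After insert 'cow': sets bits 0 4 5 -> bits=100111
Not inserted: ape bat jay — query each against bits=100111:
query ape: checks bit0=1, bit3=1 (all 1) -> maybe => FALSE POSITIVE
query bat: checks bit0=1, bit1=0 (has a 0) -> no => not a false positive
query jay: checks bit0=1, bit2=0, bit4=1 (has a 0) -> no => not a false positive
False positives (alphabetical): ape

Answer: ape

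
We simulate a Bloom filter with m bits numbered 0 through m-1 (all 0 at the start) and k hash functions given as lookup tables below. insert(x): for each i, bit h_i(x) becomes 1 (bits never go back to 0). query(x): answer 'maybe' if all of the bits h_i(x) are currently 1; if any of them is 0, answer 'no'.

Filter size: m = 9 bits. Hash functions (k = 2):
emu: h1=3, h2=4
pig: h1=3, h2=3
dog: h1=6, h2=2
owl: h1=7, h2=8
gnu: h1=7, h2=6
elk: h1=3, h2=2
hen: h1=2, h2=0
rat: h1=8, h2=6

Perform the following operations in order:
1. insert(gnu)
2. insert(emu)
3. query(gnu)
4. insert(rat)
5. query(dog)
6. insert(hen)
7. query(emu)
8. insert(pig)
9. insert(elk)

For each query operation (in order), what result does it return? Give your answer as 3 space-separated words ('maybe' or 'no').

Start: bits=000000000
Op 1: insert gnu -> sets bits 6 7 -> bits=000000110
Op 2: insert emu -> sets bits 3 4 -> bits=000110110
Op 3: query gnu -> checks bit6=1, bit7=1 (all 1) -> maybe
Op 4: insert rat -> sets bits 6 8 -> bits=000110111
Op 5: query dog -> checks bit2=0, bit6=1 (has a 0) -> no
Op 6: insert hen -> sets bits 0 2 -> bits=101110111
Op 7: query emu -> checks bit3=1, bit4=1 (all 1) -> maybe
Op 8: insert pig -> sets bits 3 -> bits=101110111
Op 9: insert elk -> sets bits 2 3 -> bits=101110111
Query results in order: maybe no maybe

Answer: maybe no maybe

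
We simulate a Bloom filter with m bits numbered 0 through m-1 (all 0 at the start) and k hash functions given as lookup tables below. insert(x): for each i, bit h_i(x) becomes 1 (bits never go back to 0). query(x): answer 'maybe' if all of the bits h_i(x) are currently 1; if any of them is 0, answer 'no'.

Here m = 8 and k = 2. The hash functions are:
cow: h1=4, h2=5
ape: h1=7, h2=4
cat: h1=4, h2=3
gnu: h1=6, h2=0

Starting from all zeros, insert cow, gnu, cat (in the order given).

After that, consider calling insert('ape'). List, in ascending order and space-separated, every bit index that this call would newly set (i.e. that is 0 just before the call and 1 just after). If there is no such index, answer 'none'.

Answer: 7

Derivation:
Start: bits=00000000
After insert 'cow': sets bits 4 5 -> bits=00001100
After insert 'gnu': sets bits 0 6 -> bits=10001110
After insert 'cat': sets bits 3 4 -> bits=10011110
insert 'ape' would touch bits 4 7; currently bit4=1, bit7=0
Bits that are 0 among those (would change 0->1): 7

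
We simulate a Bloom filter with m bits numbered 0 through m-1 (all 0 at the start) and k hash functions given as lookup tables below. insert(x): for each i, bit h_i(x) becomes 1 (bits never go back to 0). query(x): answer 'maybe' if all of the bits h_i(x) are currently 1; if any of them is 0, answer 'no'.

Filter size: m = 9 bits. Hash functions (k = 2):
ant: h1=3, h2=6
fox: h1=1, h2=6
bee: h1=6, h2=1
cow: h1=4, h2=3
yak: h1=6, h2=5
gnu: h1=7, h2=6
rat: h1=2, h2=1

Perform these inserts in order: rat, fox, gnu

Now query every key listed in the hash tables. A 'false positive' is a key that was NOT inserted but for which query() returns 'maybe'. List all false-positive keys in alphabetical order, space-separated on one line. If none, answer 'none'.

Answer: bee

Derivation:
Start: bits=000000000
After insert 'rat': sets bits 1 2 -> bits=011000000
After insert 'fox': sets bits 1 6 -> bits=011000100
After insert 'gnu': sets bits 6 7 -> bits=011000110
Not inserted: ant bee cow yak — query each against bits=011000110:
query ant: checks bit3=0, bit6=1 (has a 0) -> no => not a false positive
query bee: checks bit1=1, bit6=1 (all 1) -> maybe => FALSE POSITIVE
query cow: checks bit3=0, bit4=0 (has a 0) -> no => not a false positive
query yak: checks bit5=0, bit6=1 (has a 0) -> no => not a false positive
False positives (alphabetical): bee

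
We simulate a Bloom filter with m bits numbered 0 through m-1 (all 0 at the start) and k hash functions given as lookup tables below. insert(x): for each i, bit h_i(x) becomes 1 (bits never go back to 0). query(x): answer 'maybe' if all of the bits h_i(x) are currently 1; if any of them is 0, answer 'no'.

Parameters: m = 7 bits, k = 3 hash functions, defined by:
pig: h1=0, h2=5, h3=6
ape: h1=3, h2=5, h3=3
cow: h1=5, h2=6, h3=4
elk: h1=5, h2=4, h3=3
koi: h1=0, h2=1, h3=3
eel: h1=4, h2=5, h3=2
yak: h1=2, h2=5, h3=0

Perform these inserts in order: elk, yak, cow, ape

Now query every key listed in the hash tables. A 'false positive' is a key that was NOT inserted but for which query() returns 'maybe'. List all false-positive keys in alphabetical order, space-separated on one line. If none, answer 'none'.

Answer: eel pig

Derivation:
Start: bits=0000000
After insert 'elk': sets bits 3 4 5 -> bits=0001110
After insert 'yak': sets bits 0 2 5 -> bits=1011110
After insert 'cow': sets bits 4 5 6 -> bits=1011111
After insert 'ape': sets bits 3 5 -> bits=1011111
Not inserted: eel koi pig — query each against bits=1011111:
query eel: checks bit2=1, bit4=1, bit5=1 (all 1) -> maybe => FALSE POSITIVE
query koi: checks bit0=1, bit1=0, bit3=1 (has a 0) -> no => not a false positive
query pig: checks bit0=1, bit5=1, bit6=1 (all 1) -> maybe => FALSE POSITIVE
False positives (alphabetical): eel pig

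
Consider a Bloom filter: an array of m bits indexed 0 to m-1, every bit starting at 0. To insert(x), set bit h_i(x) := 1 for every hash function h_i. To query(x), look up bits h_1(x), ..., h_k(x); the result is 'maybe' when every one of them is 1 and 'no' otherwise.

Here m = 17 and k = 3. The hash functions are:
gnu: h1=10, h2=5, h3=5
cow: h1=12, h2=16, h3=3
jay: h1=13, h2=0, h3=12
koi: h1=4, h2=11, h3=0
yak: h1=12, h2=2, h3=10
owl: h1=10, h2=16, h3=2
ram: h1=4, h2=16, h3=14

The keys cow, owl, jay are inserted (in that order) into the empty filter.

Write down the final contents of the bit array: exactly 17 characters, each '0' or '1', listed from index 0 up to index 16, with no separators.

Start: bits=00000000000000000
After insert 'cow': sets bits 3 12 16 -> bits=00010000000010001
After insert 'owl': sets bits 2 10 16 -> bits=00110000001010001
After insert 'jay': sets bits 0 12 13 -> bits=10110000001011001

Answer: 10110000001011001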